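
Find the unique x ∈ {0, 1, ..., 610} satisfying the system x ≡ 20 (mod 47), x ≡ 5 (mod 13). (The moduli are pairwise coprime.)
The moduli 47, 13 are pairwise coprime, so by the CRT there is a unique solution mod 47·13 = 611.
Solve by successive substitution. Start with x ≡ 20 (mod 47).
  Combine with x ≡ 5 (mod 13): write x = 20 + 47·t and require 20 + 47·t ≡ 5 (mod 13), i.e. 47·t ≡ 5 − 20 ≡ 11 (mod 13). Since 47^(−1) ≡ 5 (mod 13) (47 ≡ 8 (mod 13)), t ≡ 5·11 ≡ 3 (mod 13). So x ≡ 20 + 47·3 = 161 (mod 611).
Unique solution in [0, 611): x = 161.

Final answer: x ≡ 161 (mod 611); the representative in [0, 611) is 161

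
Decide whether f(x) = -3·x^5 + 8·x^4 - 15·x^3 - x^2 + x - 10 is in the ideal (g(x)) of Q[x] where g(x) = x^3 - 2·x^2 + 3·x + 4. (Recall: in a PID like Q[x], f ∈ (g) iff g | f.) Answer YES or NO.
NO

In Q[x] the ideal (g) consists of all multiples of g, so f ∈ (g) iff g | f, i.e. iff the remainder of f on division by g is 0. Divide f by g (g is monic, so eliminate the leading term of the running remainder at each step):
  leading term -3·x^5: subtract (-3·x^2)·g(x) = -3·x^5 + 6·x^4 - 9·x^3 - 12·x^2, leaving 2·x^4 - 6·x^3 + 11·x^2 + x - 10
  leading term 2·x^4: subtract (2·x)·g(x) = 2·x^4 - 4·x^3 + 6·x^2 + 8·x, leaving -2·x^3 + 5·x^2 - 7·x - 10
  leading term -2·x^3: subtract (-2)·g(x) = -2·x^3 + 4·x^2 - 6·x - 8, leaving x^2 - x - 2
The remainder r(x) = x^2 - x - 2 ≠ 0 (and deg r < deg g), so g ∤ f, i.e. f ∉ (g).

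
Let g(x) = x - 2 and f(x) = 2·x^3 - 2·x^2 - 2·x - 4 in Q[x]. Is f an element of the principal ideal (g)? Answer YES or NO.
In Q[x] the ideal (g) consists of all multiples of g, so f ∈ (g) iff g | f, i.e. iff the remainder of f on division by g is 0. Divide f by g (g is monic, so eliminate the leading term of the running remainder at each step):
  leading term 2·x^3: subtract (2·x^2)·g(x) = 2·x^3 - 4·x^2, leaving 2·x^2 - 2·x - 4
  leading term 2·x^2: subtract (2·x)·g(x) = 2·x^2 - 4·x, leaving 2·x - 4
  leading term 2·x: subtract (2)·g(x) = 2·x - 4, leaving 0
The remainder is 0, so f(x) = g(x) · h(x) with h(x) = 2·x^2 + 2·x + 2. Hence g | f, i.e. f ∈ (g).

Final answer: YES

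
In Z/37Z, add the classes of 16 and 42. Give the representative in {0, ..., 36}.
Reduce the summands first: 42 ≡ 5 (mod 37), so 16 + 42 ≡ 16 + 5 (mod 37). 16 + 5 = 21; 21 = 0·37 + 21, so (16 + 42) mod 37 = 21.

Final answer: 21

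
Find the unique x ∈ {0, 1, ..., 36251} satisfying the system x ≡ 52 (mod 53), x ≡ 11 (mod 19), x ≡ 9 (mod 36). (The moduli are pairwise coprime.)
The moduli 53, 19, 36 are pairwise coprime, so by the CRT there is a unique solution mod 53·19·36 = 36252.
Solve by successive substitution. Start with x ≡ 52 (mod 53).
  Combine with x ≡ 11 (mod 19): write x = 52 + 53·t and require 52 + 53·t ≡ 11 (mod 19), i.e. 53·t ≡ 11 − 52 ≡ 16 (mod 19). Since 53^(−1) ≡ 14 (mod 19) (53 ≡ 15 (mod 19)), t ≡ 14·16 ≡ 15 (mod 19). So x ≡ 52 + 53·15 = 847 (mod 1007).
  Combine with x ≡ 9 (mod 36): write x = 847 + 1007·t and require 847 + 1007·t ≡ 9 (mod 36), i.e. 1007·t ≡ 9 − 847 ≡ 26 (mod 36). Since 1007^(−1) ≡ 35 (mod 36) (1007 ≡ 35 (mod 36)), t ≡ 35·26 ≡ 10 (mod 36). So x ≡ 847 + 1007·10 = 10917 (mod 36252).
Unique solution in [0, 36252): x = 10917.

Final answer: x ≡ 10917 (mod 36252); the representative in [0, 36252) is 10917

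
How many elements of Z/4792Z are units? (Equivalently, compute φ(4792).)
An element a ∈ Z/4792Z is a unit iff gcd(a, 4792) = 1, so the number of units is φ(4792). φ is multiplicative, with φ(p^e) = p^e − p^(e−1). Factorise 4792 = 2^3 · 599. Then
  φ(4792) = (2^3 − 2^2) · (599 − 1) = 4 · 598 = 2392.

Final answer: Z/4792Z has φ(4792) = 2392 units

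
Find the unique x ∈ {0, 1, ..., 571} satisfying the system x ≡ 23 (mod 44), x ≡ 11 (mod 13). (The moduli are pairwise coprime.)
The moduli 44, 13 are pairwise coprime, so by the CRT there is a unique solution mod 44·13 = 572.
Solve by successive substitution. Start with x ≡ 23 (mod 44).
  Combine with x ≡ 11 (mod 13): write x = 23 + 44·t and require 23 + 44·t ≡ 11 (mod 13), i.e. 44·t ≡ 11 − 23 ≡ 1 (mod 13). Since 44^(−1) ≡ 8 (mod 13) (44 ≡ 5 (mod 13)), t ≡ 8·1 ≡ 8 (mod 13). So x ≡ 23 + 44·8 = 375 (mod 572).
Unique solution in [0, 572): x = 375.

Final answer: x ≡ 375 (mod 572); the representative in [0, 572) is 375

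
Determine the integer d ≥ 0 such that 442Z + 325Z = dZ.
In the PID Z, (a, b) is generated by gcd(a, b). Compute gcd(442, 325) with the extended Euclidean algorithm, tracking rows (r, s, t) with s·442 + t·325 = r:
  row A: (442, 1, 0)   [1·442 + 0·325 = 442]
  row B: (325, 0, 1)   [0·442 + 1·325 = 325]
  442 = 1·325 + 117   → row C = row A − 1·row B = (117, 1, −1)   [check: 1·442 − 1·325 = 117]
  325 = 2·117 + 91   → row D = row B − 2·row C = (91, −2, 3)   [check: −2·442 + 3·325 = 91]
  117 = 1·91 + 26   → row E = row C − 1·row D = (26, 3, −4)   [check: 3·442 − 4·325 = 26]
  91 = 3·26 + 13   → row F = row D − 3·row E = (13, −11, 15)   [check: −11·442 + 15·325 = 13]
  26 = 2·13 + 0   → remainder 0, stop. gcd = 13 (last nonzero row F).
So gcd(442, 325) = 13, with Bézout identity −11·442 + 15·325 = 13. Containment (⊇): the Bézout identity exhibits 13 as an element of (442, 325), giving (13) ⊆ (442, 325). Containment (⊆): since 13 | 442 and 13 | 325 (442 = 13·34, 325 = 13·25), every Z-linear combination of 442 and 325 is divisible by 13, so (442, 325) ⊆ (13). Therefore (442, 325) = (13), d = 13.

Final answer: (442, 325) = (13); d = 13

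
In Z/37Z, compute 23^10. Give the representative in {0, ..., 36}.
Use repeated squaring. Binary(10) = 1010. Walk through the bits of the exponent 10 left-to-right: at each bit after the leading one, square the running value, then multiply by 23 if the bit is 1 (always reducing mod 37):
  bit 1 = 1 (leading): start with 23.
  bit 2 = 0: square 23^2 = 529 ≡ 11 (mod 37).
  bit 3 = 1: square 11^2 = 121 ≡ 10; bit is 1, so multiply 10·23 = 230 ≡ 8 (mod 37).
  bit 4 = 0: square 8^2 = 64 ≡ 27 (mod 37).
Final value: 23^10 ≡ 27 (mod 37).

Final answer: 27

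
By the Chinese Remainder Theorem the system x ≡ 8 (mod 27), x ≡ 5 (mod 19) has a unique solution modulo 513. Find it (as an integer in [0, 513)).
The moduli 27, 19 are pairwise coprime, so by the CRT there is a unique solution mod 27·19 = 513.
Solve by successive substitution. Start with x ≡ 8 (mod 27).
  Combine with x ≡ 5 (mod 19): write x = 8 + 27·t and require 8 + 27·t ≡ 5 (mod 19), i.e. 27·t ≡ 5 − 8 ≡ 16 (mod 19). Since 27^(−1) ≡ 12 (mod 19) (27 ≡ 8 (mod 19)), t ≡ 12·16 ≡ 2 (mod 19). So x ≡ 8 + 27·2 = 62 (mod 513).
Unique solution in [0, 513): x = 62.

Final answer: x ≡ 62 (mod 513); the representative in [0, 513) is 62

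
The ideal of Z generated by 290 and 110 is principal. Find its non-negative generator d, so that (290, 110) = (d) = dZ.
(290, 110) = (10); d = 10

In the PID Z, (a, b) is generated by gcd(a, b). Compute gcd(290, 110) with the extended Euclidean algorithm, tracking rows (r, s, t) with s·290 + t·110 = r:
  row A: (290, 1, 0)   [1·290 + 0·110 = 290]
  row B: (110, 0, 1)   [0·290 + 1·110 = 110]
  290 = 2·110 + 70   → row C = row A − 2·row B = (70, 1, −2)   [check: 1·290 − 2·110 = 70]
  110 = 1·70 + 40   → row D = row B − 1·row C = (40, −1, 3)   [check: −1·290 + 3·110 = 40]
  70 = 1·40 + 30   → row E = row C − 1·row D = (30, 2, −5)   [check: 2·290 − 5·110 = 30]
  40 = 1·30 + 10   → row F = row D − 1·row E = (10, −3, 8)   [check: −3·290 + 8·110 = 10]
  30 = 3·10 + 0   → remainder 0, stop. gcd = 10 (last nonzero row F).
So gcd(290, 110) = 10, with Bézout identity −3·290 + 8·110 = 10. Containment (⊇): the Bézout identity exhibits 10 as an element of (290, 110), giving (10) ⊆ (290, 110). Containment (⊆): since 10 | 290 and 10 | 110 (290 = 10·29, 110 = 10·11), every Z-linear combination of 290 and 110 is divisible by 10, so (290, 110) ⊆ (10). Therefore (290, 110) = (10), d = 10.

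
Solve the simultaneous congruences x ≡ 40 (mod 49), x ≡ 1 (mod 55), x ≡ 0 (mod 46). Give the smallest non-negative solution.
x ≡ 60996 (mod 123970); the representative in [0, 123970) is 60996

The moduli 49, 55, 46 are pairwise coprime, so by the CRT there is a unique solution mod 49·55·46 = 123970.
Solve by successive substitution. Start with x ≡ 40 (mod 49).
  Combine with x ≡ 1 (mod 55): write x = 40 + 49·t and require 40 + 49·t ≡ 1 (mod 55), i.e. 49·t ≡ 1 − 40 ≡ 16 (mod 55). Since 49^(−1) ≡ 9 (mod 55), t ≡ 9·16 ≡ 34 (mod 55). So x ≡ 40 + 49·34 = 1706 (mod 2695).
  Combine with x ≡ 0 (mod 46): write x = 1706 + 2695·t and require 1706 + 2695·t ≡ 0 (mod 46), i.e. 2695·t ≡ 0 − 1706 ≡ 42 (mod 46). Since 2695^(−1) ≡ 29 (mod 46) (2695 ≡ 27 (mod 46)), t ≡ 29·42 ≡ 22 (mod 46). So x ≡ 1706 + 2695·22 = 60996 (mod 123970).
Unique solution in [0, 123970): x = 60996.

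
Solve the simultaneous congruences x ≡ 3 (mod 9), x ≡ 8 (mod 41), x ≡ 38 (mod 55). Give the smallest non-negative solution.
The moduli 9, 41, 55 are pairwise coprime, so by the CRT there is a unique solution mod 9·41·55 = 20295.
Solve by successive substitution. Start with x ≡ 3 (mod 9).
  Combine with x ≡ 8 (mod 41): write x = 3 + 9·t and require 3 + 9·t ≡ 8 (mod 41), i.e. 9·t ≡ 8 − 3 ≡ 5 (mod 41). Since 9^(−1) ≡ 32 (mod 41), t ≡ 32·5 ≡ 37 (mod 41). So x ≡ 3 + 9·37 = 336 (mod 369).
  Combine with x ≡ 38 (mod 55): write x = 336 + 369·t and require 336 + 369·t ≡ 38 (mod 55), i.e. 369·t ≡ 38 − 336 ≡ 32 (mod 55). Since 369^(−1) ≡ 24 (mod 55) (369 ≡ 39 (mod 55)), t ≡ 24·32 ≡ 53 (mod 55). So x ≡ 336 + 369·53 = 19893 (mod 20295).
Unique solution in [0, 20295): x = 19893.

Final answer: x ≡ 19893 (mod 20295); the representative in [0, 20295) is 19893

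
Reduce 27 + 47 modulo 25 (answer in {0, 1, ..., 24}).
24

Reduce the summands first: 27 ≡ 2, 47 ≡ 22 (mod 25), so 27 + 47 ≡ 2 + 22 (mod 25). 2 + 22 = 24; 24 = 0·25 + 24, so (27 + 47) mod 25 = 24.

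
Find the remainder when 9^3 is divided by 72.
Use repeated squaring. Binary(3) = 11. Walk through the bits of the exponent 3 left-to-right: at each bit after the leading one, square the running value, then multiply by 9 if the bit is 1 (always reducing mod 72):
  bit 1 = 1 (leading): start with 9.
  bit 2 = 1: square 9^2 = 81 ≡ 9; bit is 1, so multiply 9·9 = 81 ≡ 9 (mod 72).
Final value: 9^3 ≡ 9 (mod 72).

Final answer: 9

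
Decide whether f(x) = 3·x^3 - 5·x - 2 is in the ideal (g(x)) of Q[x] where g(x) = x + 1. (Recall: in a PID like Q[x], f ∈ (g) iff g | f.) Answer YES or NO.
In Q[x] the ideal (g) consists of all multiples of g, so f ∈ (g) iff g | f, i.e. iff the remainder of f on division by g is 0. Divide f by g (g is monic, so eliminate the leading term of the running remainder at each step):
  leading term 3·x^3: subtract (3·x^2)·g(x) = 3·x^3 + 3·x^2, leaving -3·x^2 - 5·x - 2
  leading term -3·x^2: subtract (-3·x)·g(x) = -3·x^2 - 3·x, leaving -2·x - 2
  leading term -2·x: subtract (-2)·g(x) = -2·x - 2, leaving 0
The remainder is 0, so f(x) = g(x) · h(x) with h(x) = 3·x^2 - 3·x - 2. Hence g | f, i.e. f ∈ (g).

Final answer: YES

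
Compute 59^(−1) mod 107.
Apply the extended Euclidean algorithm to (107, 59), tracking rows (r, s, t) with s·107 + t·59 = r. Each division r_prev = q·r_cur + r_new produces the new row as (previous row) − q·(current row):
  row A: (107, 1, 0)   [1·107 + 0·59 = 107]
  row B: (59, 0, 1)   [0·107 + 1·59 = 59]
  107 = 1·59 + 48   → row C = row A − 1·row B = (48, 1, −1)   [check: 1·107 − 1·59 = 48]
  59 = 1·48 + 11   → row D = row B − 1·row C = (11, −1, 2)   [check: −1·107 + 2·59 = 11]
  48 = 4·11 + 4   → row E = row C − 4·row D = (4, 5, −9)   [check: 5·107 − 9·59 = 4]
  11 = 2·4 + 3   → row F = row D − 2·row E = (3, −11, 20)   [check: −11·107 + 20·59 = 3]
  4 = 1·3 + 1   → row G = row E − 1·row F = (1, 16, −29)   [check: 16·107 − 29·59 = 1]
  3 = 3·1 + 0   → remainder 0, stop. gcd = 1 (last nonzero row G).
The gcd is 1, so 59 is invertible mod 107. The last nonzero row gives 16·107 − 29·59 = 1, so t = −29. So 59^(−1) ≡ −29 ≡ 78 (mod 107). Verify: 59 · 78 = 4602 ≡ 1 (mod 107). ✓

Final answer: 59^(−1) ≡ 78 (mod 107)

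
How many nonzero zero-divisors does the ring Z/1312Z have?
In Z/1312Z each nonzero element is either a unit (gcd with 1312 is 1) or a zero-divisor (gcd > 1). The number of units is φ(1312): factorise 1312 = 2^5 · 41, so φ(1312) = (2^5 − 2^4) · (41 − 1) = 16 · 40 = 640. The nonzero elements number 1312 − 1 = 1311. Hence the nonzero zero-divisors number 1311 − 640 = 671.

Final answer: Z/1312Z has 671 nonzero zero-divisors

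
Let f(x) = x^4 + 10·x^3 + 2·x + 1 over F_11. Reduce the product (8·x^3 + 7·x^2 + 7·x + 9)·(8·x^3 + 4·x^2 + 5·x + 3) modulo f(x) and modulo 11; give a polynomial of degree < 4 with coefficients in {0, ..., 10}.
a · b ≡ 10·x^3 + 10·x^2 + 4 (mod f(x))

Multiply as integer polynomials: a · b = 64·x^6 + 88·x^5 + 124·x^4 + 159·x^3 + 92·x^2 + 66·x + 27. Reducing coefficients mod 11: a · b ≡ 9·x^6 + 3·x^4 + 5·x^3 + 4·x^2 + 5. Now divide by f(x) = x^4 + 10·x^3 + 2·x + 1 in F_11[x], eliminating the leading term at each step:
  leading term 9·x^6: subtract (9·x^2)·f(x) = 9·x^6 + 2·x^5 + 7·x^3 + 9·x^2, leaving 9·x^5 + 3·x^4 + 9·x^3 + 6·x^2 + 5 (coefficients mod 11)
  leading term 9·x^5: subtract (9·x)·f(x) = 9·x^5 + 2·x^4 + 7·x^2 + 9·x, leaving x^4 + 9·x^3 + 10·x^2 + 2·x + 5 (coefficients mod 11)
  leading term x^4: subtract (1)·f(x) = x^4 + 10·x^3 + 2·x + 1, leaving 10·x^3 + 10·x^2 + 4 (coefficients mod 11)
The degree is now < 4, so this is the remainder. Hence a · b ≡ 10·x^3 + 10·x^2 + 4 in F_11[x]/(f).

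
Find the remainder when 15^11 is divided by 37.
Use repeated squaring. Binary(11) = 1011. Walk through the bits of the exponent 11 left-to-right: at each bit after the leading one, square the running value, then multiply by 15 if the bit is 1 (always reducing mod 37):
  bit 1 = 1 (leading): start with 15.
  bit 2 = 0: square 15^2 = 225 ≡ 3 (mod 37).
  bit 3 = 1: square 3^2 = 9; bit is 1, so multiply 9·15 = 135 ≡ 24 (mod 37).
  bit 4 = 1: square 24^2 = 576 ≡ 21; bit is 1, so multiply 21·15 = 315 ≡ 19 (mod 37).
Final value: 15^11 ≡ 19 (mod 37).

Final answer: 19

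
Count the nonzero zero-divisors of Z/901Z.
Z/901Z has 68 nonzero zero-divisors

In Z/901Z each nonzero element is either a unit (gcd with 901 is 1) or a zero-divisor (gcd > 1). The number of units is φ(901): factorise 901 = 17 · 53, so φ(901) = (17 − 1) · (53 − 1) = 16 · 52 = 832. The nonzero elements number 901 − 1 = 900. Hence the nonzero zero-divisors number 900 − 832 = 68.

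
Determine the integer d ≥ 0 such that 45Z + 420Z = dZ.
In the PID Z, (a, b) is generated by gcd(a, b). Compute gcd(420, 45) with the extended Euclidean algorithm, tracking rows (r, s, t) with s·420 + t·45 = r:
  row A: (420, 1, 0)   [1·420 + 0·45 = 420]
  row B: (45, 0, 1)   [0·420 + 1·45 = 45]
  420 = 9·45 + 15   → row C = row A − 9·row B = (15, 1, −9)   [check: 1·420 − 9·45 = 15]
  45 = 3·15 + 0   → remainder 0, stop. gcd = 15 (last nonzero row C).
So gcd(45, 420) = 15, with Bézout identity 1·420 − 9·45 = 15. Containment (⊇): the Bézout identity exhibits 15 as an element of (45, 420), giving (15) ⊆ (45, 420). Containment (⊆): since 15 | 45 and 15 | 420 (45 = 15·3, 420 = 15·28), every Z-linear combination of 45 and 420 is divisible by 15, so (45, 420) ⊆ (15). Therefore (45, 420) = (15), d = 15.

Final answer: (45, 420) = (15); d = 15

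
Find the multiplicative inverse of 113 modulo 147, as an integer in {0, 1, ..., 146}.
113^(−1) ≡ 134 (mod 147)

Apply the extended Euclidean algorithm to (147, 113), tracking rows (r, s, t) with s·147 + t·113 = r. Each division r_prev = q·r_cur + r_new produces the new row as (previous row) − q·(current row):
  row A: (147, 1, 0)   [1·147 + 0·113 = 147]
  row B: (113, 0, 1)   [0·147 + 1·113 = 113]
  147 = 1·113 + 34   → row C = row A − 1·row B = (34, 1, −1)   [check: 1·147 − 1·113 = 34]
  113 = 3·34 + 11   → row D = row B − 3·row C = (11, −3, 4)   [check: −3·147 + 4·113 = 11]
  34 = 3·11 + 1   → row E = row C − 3·row D = (1, 10, −13)   [check: 10·147 − 13·113 = 1]
  11 = 11·1 + 0   → remainder 0, stop. gcd = 1 (last nonzero row E).
The gcd is 1, so 113 is invertible mod 147. The last nonzero row gives 10·147 − 13·113 = 1, so t = −13. So 113^(−1) ≡ −13 ≡ 134 (mod 147). Verify: 113 · 134 = 15142 ≡ 1 (mod 147). ✓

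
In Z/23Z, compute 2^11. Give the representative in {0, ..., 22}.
1

Use repeated squaring. Binary(11) = 1011. Walk through the bits of the exponent 11 left-to-right: at each bit after the leading one, square the running value, then multiply by 2 if the bit is 1 (always reducing mod 23):
  bit 1 = 1 (leading): start with 2.
  bit 2 = 0: square 2^2 = 4 (mod 23).
  bit 3 = 1: square 4^2 = 16; bit is 1, so multiply 16·2 = 32 ≡ 9 (mod 23).
  bit 4 = 1: square 9^2 = 81 ≡ 12; bit is 1, so multiply 12·2 = 24 ≡ 1 (mod 23).
Final value: 2^11 ≡ 1 (mod 23).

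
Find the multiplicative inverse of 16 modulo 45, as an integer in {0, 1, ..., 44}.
Apply the extended Euclidean algorithm to (45, 16), tracking rows (r, s, t) with s·45 + t·16 = r. Each division r_prev = q·r_cur + r_new produces the new row as (previous row) − q·(current row):
  row A: (45, 1, 0)   [1·45 + 0·16 = 45]
  row B: (16, 0, 1)   [0·45 + 1·16 = 16]
  45 = 2·16 + 13   → row C = row A − 2·row B = (13, 1, −2)   [check: 1·45 − 2·16 = 13]
  16 = 1·13 + 3   → row D = row B − 1·row C = (3, −1, 3)   [check: −1·45 + 3·16 = 3]
  13 = 4·3 + 1   → row E = row C − 4·row D = (1, 5, −14)   [check: 5·45 − 14·16 = 1]
  3 = 3·1 + 0   → remainder 0, stop. gcd = 1 (last nonzero row E).
The gcd is 1, so 16 is invertible mod 45. The last nonzero row gives 5·45 − 14·16 = 1, so t = −14. So 16^(−1) ≡ −14 ≡ 31 (mod 45). Verify: 16 · 31 = 496 ≡ 1 (mod 45). ✓

Final answer: 16^(−1) ≡ 31 (mod 45)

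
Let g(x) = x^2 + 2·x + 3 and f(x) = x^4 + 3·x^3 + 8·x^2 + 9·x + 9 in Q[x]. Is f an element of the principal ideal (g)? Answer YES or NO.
In Q[x] the ideal (g) consists of all multiples of g, so f ∈ (g) iff g | f, i.e. iff the remainder of f on division by g is 0. Divide f by g (g is monic, so eliminate the leading term of the running remainder at each step):
  leading term x^4: subtract (x^2)·g(x) = x^4 + 2·x^3 + 3·x^2, leaving x^3 + 5·x^2 + 9·x + 9
  leading term x^3: subtract (x)·g(x) = x^3 + 2·x^2 + 3·x, leaving 3·x^2 + 6·x + 9
  leading term 3·x^2: subtract (3)·g(x) = 3·x^2 + 6·x + 9, leaving 0
The remainder is 0, so f(x) = g(x) · h(x) with h(x) = x^2 + x + 3. Hence g | f, i.e. f ∈ (g).

Final answer: YES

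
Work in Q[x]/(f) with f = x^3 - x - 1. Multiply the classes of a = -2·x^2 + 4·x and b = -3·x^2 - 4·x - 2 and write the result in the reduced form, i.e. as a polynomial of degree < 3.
a · b ≡ -6·x^2 - 6·x - 4 (mod f(x))

First multiply in Q[x] without reducing: a · b = 6·x^4 - 4·x^3 - 12·x^2 - 8·x. Now divide by f(x) = x^3 - x - 1, eliminating the leading term at each step:
  leading term 6·x^4: subtract (6·x)·f(x) = 6·x^4 - 6·x^2 - 6·x, leaving -4·x^3 - 6·x^2 - 2·x
  leading term -4·x^3: subtract (-4)·f(x) = -4·x^3 + 4·x + 4, leaving -6·x^2 - 6·x - 4
The degree is now < 3, so this is the remainder. Hence a · b ≡ -6·x^2 - 6·x - 4 in Q[x]/(f).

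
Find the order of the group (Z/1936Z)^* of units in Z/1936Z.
(Z/1936Z)^* consists of the classes a with gcd(a, 1936) = 1, so its order is φ(1936). φ is multiplicative, with φ(p^e) = p^e − p^(e−1). Factorise 1936 = 2^4 · 11^2. Then
  φ(1936) = (2^4 − 2^3) · (11^2 − 11^1) = 8 · 110 = 880.
Thus |(Z/1936Z)^*| = 880.

Final answer: |(Z/1936Z)^*| = 880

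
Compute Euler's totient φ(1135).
φ(1135) = 904

φ is multiplicative, with φ(p^e) = p^e − p^(e−1). Factorise 1135 = 5 · 227. Then
  φ(1135) = (5 − 1) · (227 − 1) = 4 · 226 = 904.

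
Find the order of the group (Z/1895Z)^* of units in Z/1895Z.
|(Z/1895Z)^*| = 1512

(Z/1895Z)^* consists of the classes a with gcd(a, 1895) = 1, so its order is φ(1895). φ is multiplicative, with φ(p^e) = p^e − p^(e−1). Factorise 1895 = 5 · 379. Then
  φ(1895) = (5 − 1) · (379 − 1) = 4 · 378 = 1512.
Thus |(Z/1895Z)^*| = 1512.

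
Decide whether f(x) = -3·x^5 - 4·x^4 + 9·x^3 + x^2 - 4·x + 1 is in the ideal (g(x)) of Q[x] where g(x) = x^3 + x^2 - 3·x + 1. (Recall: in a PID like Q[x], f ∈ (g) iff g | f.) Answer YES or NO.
In Q[x] the ideal (g) consists of all multiples of g, so f ∈ (g) iff g | f, i.e. iff the remainder of f on division by g is 0. Divide f by g (g is monic, so eliminate the leading term of the running remainder at each step):
  leading term -3·x^5: subtract (-3·x^2)·g(x) = -3·x^5 - 3·x^4 + 9·x^3 - 3·x^2, leaving -x^4 + 4·x^2 - 4·x + 1
  leading term -x^4: subtract (-x)·g(x) = -x^4 - x^3 + 3·x^2 - x, leaving x^3 + x^2 - 3·x + 1
  leading term x^3: subtract (1)·g(x) = x^3 + x^2 - 3·x + 1, leaving 0
The remainder is 0, so f(x) = g(x) · h(x) with h(x) = -3·x^2 - x + 1. Hence g | f, i.e. f ∈ (g).

Final answer: YES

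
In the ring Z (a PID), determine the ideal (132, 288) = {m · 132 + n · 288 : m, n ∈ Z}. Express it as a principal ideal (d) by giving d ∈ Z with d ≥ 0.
In the PID Z, (a, b) is generated by gcd(a, b). Compute gcd(288, 132) with the extended Euclidean algorithm, tracking rows (r, s, t) with s·288 + t·132 = r:
  row A: (288, 1, 0)   [1·288 + 0·132 = 288]
  row B: (132, 0, 1)   [0·288 + 1·132 = 132]
  288 = 2·132 + 24   → row C = row A − 2·row B = (24, 1, −2)   [check: 1·288 − 2·132 = 24]
  132 = 5·24 + 12   → row D = row B − 5·row C = (12, −5, 11)   [check: −5·288 + 11·132 = 12]
  24 = 2·12 + 0   → remainder 0, stop. gcd = 12 (last nonzero row D).
So gcd(132, 288) = 12, with Bézout identity −5·288 + 11·132 = 12. Containment (⊇): the Bézout identity exhibits 12 as an element of (132, 288), giving (12) ⊆ (132, 288). Containment (⊆): since 12 | 132 and 12 | 288 (132 = 12·11, 288 = 12·24), every Z-linear combination of 132 and 288 is divisible by 12, so (132, 288) ⊆ (12). Therefore (132, 288) = (12), d = 12.

Final answer: (132, 288) = (12); d = 12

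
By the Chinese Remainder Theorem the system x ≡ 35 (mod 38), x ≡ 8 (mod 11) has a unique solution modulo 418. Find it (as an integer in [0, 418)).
The moduli 38, 11 are pairwise coprime, so by the CRT there is a unique solution mod 38·11 = 418.
Solve by successive substitution. Start with x ≡ 35 (mod 38).
  Combine with x ≡ 8 (mod 11): write x = 35 + 38·t and require 35 + 38·t ≡ 8 (mod 11), i.e. 38·t ≡ 8 − 35 ≡ 6 (mod 11). Since 38^(−1) ≡ 9 (mod 11) (38 ≡ 5 (mod 11)), t ≡ 9·6 ≡ 10 (mod 11). So x ≡ 35 + 38·10 = 415 (mod 418).
Unique solution in [0, 418): x = 415.

Final answer: x ≡ 415 (mod 418); the representative in [0, 418) is 415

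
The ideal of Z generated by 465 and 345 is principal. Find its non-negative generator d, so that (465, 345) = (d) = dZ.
In the PID Z, (a, b) is generated by gcd(a, b). Compute gcd(465, 345) with the extended Euclidean algorithm, tracking rows (r, s, t) with s·465 + t·345 = r:
  row A: (465, 1, 0)   [1·465 + 0·345 = 465]
  row B: (345, 0, 1)   [0·465 + 1·345 = 345]
  465 = 1·345 + 120   → row C = row A − 1·row B = (120, 1, −1)   [check: 1·465 − 1·345 = 120]
  345 = 2·120 + 105   → row D = row B − 2·row C = (105, −2, 3)   [check: −2·465 + 3·345 = 105]
  120 = 1·105 + 15   → row E = row C − 1·row D = (15, 3, −4)   [check: 3·465 − 4·345 = 15]
  105 = 7·15 + 0   → remainder 0, stop. gcd = 15 (last nonzero row E).
So gcd(465, 345) = 15, with Bézout identity 3·465 − 4·345 = 15. Containment (⊇): the Bézout identity exhibits 15 as an element of (465, 345), giving (15) ⊆ (465, 345). Containment (⊆): since 15 | 465 and 15 | 345 (465 = 15·31, 345 = 15·23), every Z-linear combination of 465 and 345 is divisible by 15, so (465, 345) ⊆ (15). Therefore (465, 345) = (15), d = 15.

Final answer: (465, 345) = (15); d = 15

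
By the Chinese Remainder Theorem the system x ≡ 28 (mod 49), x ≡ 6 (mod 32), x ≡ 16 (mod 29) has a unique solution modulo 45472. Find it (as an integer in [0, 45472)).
The moduli 49, 32, 29 are pairwise coprime, so by the CRT there is a unique solution mod 49·32·29 = 45472.
Solve by successive substitution. Start with x ≡ 28 (mod 49).
  Combine with x ≡ 6 (mod 32): write x = 28 + 49·t and require 28 + 49·t ≡ 6 (mod 32), i.e. 49·t ≡ 6 − 28 ≡ 10 (mod 32). Since 49^(−1) ≡ 17 (mod 32) (49 ≡ 17 (mod 32)), t ≡ 17·10 ≡ 10 (mod 32). So x ≡ 28 + 49·10 = 518 (mod 1568).
  Combine with x ≡ 16 (mod 29): write x = 518 + 1568·t and require 518 + 1568·t ≡ 16 (mod 29), i.e. 1568·t ≡ 16 − 518 ≡ 20 (mod 29). Since 1568^(−1) ≡ 15 (mod 29) (1568 ≡ 2 (mod 29)), t ≡ 15·20 ≡ 10 (mod 29). So x ≡ 518 + 1568·10 = 16198 (mod 45472).
Unique solution in [0, 45472): x = 16198.

Final answer: x ≡ 16198 (mod 45472); the representative in [0, 45472) is 16198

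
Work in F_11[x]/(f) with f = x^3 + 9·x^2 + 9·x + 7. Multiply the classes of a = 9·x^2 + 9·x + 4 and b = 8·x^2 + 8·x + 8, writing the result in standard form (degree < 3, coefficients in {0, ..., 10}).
Multiply as integer polynomials: a · b = 72·x^4 + 144·x^3 + 176·x^2 + 104·x + 32. Reducing coefficients mod 11: a · b ≡ 6·x^4 + x^3 + 5·x + 10. Now divide by f(x) = x^3 + 9·x^2 + 9·x + 7 in F_11[x], eliminating the leading term at each step:
  leading term 6·x^4: subtract (6·x)·f(x) = 6·x^4 + 10·x^3 + 10·x^2 + 9·x, leaving 2·x^3 + x^2 + 7·x + 10 (coefficients mod 11)
  leading term 2·x^3: subtract (2)·f(x) = 2·x^3 + 7·x^2 + 7·x + 3, leaving 5·x^2 + 7 (coefficients mod 11)
The degree is now < 3, so this is the remainder. Hence a · b ≡ 5·x^2 + 7 in F_11[x]/(f).

Final answer: a · b ≡ 5·x^2 + 7 (mod f(x))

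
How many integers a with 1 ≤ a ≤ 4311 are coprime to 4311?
The number of a ∈ {1, ..., 4311} with gcd(a, 4311) = 1 is by definition Euler's totient φ(4311). φ is multiplicative, with φ(p^e) = p^e − p^(e−1). Factorise 4311 = 3^2 · 479. Then
  φ(4311) = (3^2 − 3^1) · (479 − 1) = 6 · 478 = 2868.
So there are 2868 such integers.

Final answer: 2868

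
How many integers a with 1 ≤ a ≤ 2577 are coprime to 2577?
The number of a ∈ {1, ..., 2577} with gcd(a, 2577) = 1 is by definition Euler's totient φ(2577). φ is multiplicative, with φ(p^e) = p^e − p^(e−1). Factorise 2577 = 3 · 859. Then
  φ(2577) = (3 − 1) · (859 − 1) = 2 · 858 = 1716.
So there are 1716 such integers.

Final answer: 1716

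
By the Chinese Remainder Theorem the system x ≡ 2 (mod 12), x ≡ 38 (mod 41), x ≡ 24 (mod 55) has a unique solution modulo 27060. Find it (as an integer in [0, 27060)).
x ≡ 11354 (mod 27060); the representative in [0, 27060) is 11354

The moduli 12, 41, 55 are pairwise coprime, so by the CRT there is a unique solution mod 12·41·55 = 27060.
Solve by successive substitution. Start with x ≡ 2 (mod 12).
  Combine with x ≡ 38 (mod 41): write x = 2 + 12·t and require 2 + 12·t ≡ 38 (mod 41), i.e. 12·t ≡ 38 − 2 ≡ 36 (mod 41). Since 12^(−1) ≡ 24 (mod 41), t ≡ 24·36 ≡ 3 (mod 41). So x ≡ 2 + 12·3 = 38 (mod 492).
  Combine with x ≡ 24 (mod 55): write x = 38 + 492·t and require 38 + 492·t ≡ 24 (mod 55), i.e. 492·t ≡ 24 − 38 ≡ 41 (mod 55). Since 492^(−1) ≡ 18 (mod 55) (492 ≡ 52 (mod 55)), t ≡ 18·41 ≡ 23 (mod 55). So x ≡ 38 + 492·23 = 11354 (mod 27060).
Unique solution in [0, 27060): x = 11354.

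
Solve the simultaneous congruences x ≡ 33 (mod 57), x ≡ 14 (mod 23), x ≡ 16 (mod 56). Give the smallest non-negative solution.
The moduli 57, 23, 56 are pairwise coprime, so by the CRT there is a unique solution mod 57·23·56 = 73416.
Solve by successive substitution. Start with x ≡ 33 (mod 57).
  Combine with x ≡ 14 (mod 23): write x = 33 + 57·t and require 33 + 57·t ≡ 14 (mod 23), i.e. 57·t ≡ 14 − 33 ≡ 4 (mod 23). Since 57^(−1) ≡ 21 (mod 23) (57 ≡ 11 (mod 23)), t ≡ 21·4 ≡ 15 (mod 23). So x ≡ 33 + 57·15 = 888 (mod 1311).
  Combine with x ≡ 16 (mod 56): write x = 888 + 1311·t and require 888 + 1311·t ≡ 16 (mod 56), i.e. 1311·t ≡ 16 − 888 ≡ 24 (mod 56). Since 1311^(−1) ≡ 39 (mod 56) (1311 ≡ 23 (mod 56)), t ≡ 39·24 ≡ 40 (mod 56). So x ≡ 888 + 1311·40 = 53328 (mod 73416).
Unique solution in [0, 73416): x = 53328.

Final answer: x ≡ 53328 (mod 73416); the representative in [0, 73416) is 53328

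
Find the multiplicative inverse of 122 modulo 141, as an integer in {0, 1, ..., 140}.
122^(−1) ≡ 89 (mod 141)

Apply the extended Euclidean algorithm to (141, 122), tracking rows (r, s, t) with s·141 + t·122 = r. Each division r_prev = q·r_cur + r_new produces the new row as (previous row) − q·(current row):
  row A: (141, 1, 0)   [1·141 + 0·122 = 141]
  row B: (122, 0, 1)   [0·141 + 1·122 = 122]
  141 = 1·122 + 19   → row C = row A − 1·row B = (19, 1, −1)   [check: 1·141 − 1·122 = 19]
  122 = 6·19 + 8   → row D = row B − 6·row C = (8, −6, 7)   [check: −6·141 + 7·122 = 8]
  19 = 2·8 + 3   → row E = row C − 2·row D = (3, 13, −15)   [check: 13·141 − 15·122 = 3]
  8 = 2·3 + 2   → row F = row D − 2·row E = (2, −32, 37)   [check: −32·141 + 37·122 = 2]
  3 = 1·2 + 1   → row G = row E − 1·row F = (1, 45, −52)   [check: 45·141 − 52·122 = 1]
  2 = 2·1 + 0   → remainder 0, stop. gcd = 1 (last nonzero row G).
The gcd is 1, so 122 is invertible mod 141. The last nonzero row gives 45·141 − 52·122 = 1, so t = −52. So 122^(−1) ≡ −52 ≡ 89 (mod 141). Verify: 122 · 89 = 10858 ≡ 1 (mod 141). ✓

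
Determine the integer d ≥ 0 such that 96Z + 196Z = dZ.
(96, 196) = (4); d = 4

In the PID Z, (a, b) is generated by gcd(a, b). Compute gcd(196, 96) with the extended Euclidean algorithm, tracking rows (r, s, t) with s·196 + t·96 = r:
  row A: (196, 1, 0)   [1·196 + 0·96 = 196]
  row B: (96, 0, 1)   [0·196 + 1·96 = 96]
  196 = 2·96 + 4   → row C = row A − 2·row B = (4, 1, −2)   [check: 1·196 − 2·96 = 4]
  96 = 24·4 + 0   → remainder 0, stop. gcd = 4 (last nonzero row C).
So gcd(96, 196) = 4, with Bézout identity 1·196 − 2·96 = 4. Containment (⊇): the Bézout identity exhibits 4 as an element of (96, 196), giving (4) ⊆ (96, 196). Containment (⊆): since 4 | 96 and 4 | 196 (96 = 4·24, 196 = 4·49), every Z-linear combination of 96 and 196 is divisible by 4, so (96, 196) ⊆ (4). Therefore (96, 196) = (4), d = 4.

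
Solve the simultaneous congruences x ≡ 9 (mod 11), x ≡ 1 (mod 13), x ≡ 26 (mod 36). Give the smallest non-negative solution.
The moduli 11, 13, 36 are pairwise coprime, so by the CRT there is a unique solution mod 11·13·36 = 5148.
Solve by successive substitution. Start with x ≡ 9 (mod 11).
  Combine with x ≡ 1 (mod 13): write x = 9 + 11·t and require 9 + 11·t ≡ 1 (mod 13), i.e. 11·t ≡ 1 − 9 ≡ 5 (mod 13). Since 11^(−1) ≡ 6 (mod 13), t ≡ 6·5 ≡ 4 (mod 13). So x ≡ 9 + 11·4 = 53 (mod 143).
  Combine with x ≡ 26 (mod 36): write x = 53 + 143·t and require 53 + 143·t ≡ 26 (mod 36), i.e. 143·t ≡ 26 − 53 ≡ 9 (mod 36). Since 143^(−1) ≡ 35 (mod 36) (143 ≡ 35 (mod 36)), t ≡ 35·9 ≡ 27 (mod 36). So x ≡ 53 + 143·27 = 3914 (mod 5148).
Unique solution in [0, 5148): x = 3914.

Final answer: x ≡ 3914 (mod 5148); the representative in [0, 5148) is 3914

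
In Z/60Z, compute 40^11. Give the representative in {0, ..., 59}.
Use repeated squaring. Binary(11) = 1011. Walk through the bits of the exponent 11 left-to-right: at each bit after the leading one, square the running value, then multiply by 40 if the bit is 1 (always reducing mod 60):
  bit 1 = 1 (leading): start with 40.
  bit 2 = 0: square 40^2 = 1600 ≡ 40 (mod 60).
  bit 3 = 1: square 40^2 = 1600 ≡ 40; bit is 1, so multiply 40·40 = 1600 ≡ 40 (mod 60).
  bit 4 = 1: square 40^2 = 1600 ≡ 40; bit is 1, so multiply 40·40 = 1600 ≡ 40 (mod 60).
Final value: 40^11 ≡ 40 (mod 60).

Final answer: 40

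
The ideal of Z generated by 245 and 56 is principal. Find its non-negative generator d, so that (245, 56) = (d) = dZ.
In the PID Z, (a, b) is generated by gcd(a, b). Compute gcd(245, 56) with the extended Euclidean algorithm, tracking rows (r, s, t) with s·245 + t·56 = r:
  row A: (245, 1, 0)   [1·245 + 0·56 = 245]
  row B: (56, 0, 1)   [0·245 + 1·56 = 56]
  245 = 4·56 + 21   → row C = row A − 4·row B = (21, 1, −4)   [check: 1·245 − 4·56 = 21]
  56 = 2·21 + 14   → row D = row B − 2·row C = (14, −2, 9)   [check: −2·245 + 9·56 = 14]
  21 = 1·14 + 7   → row E = row C − 1·row D = (7, 3, −13)   [check: 3·245 − 13·56 = 7]
  14 = 2·7 + 0   → remainder 0, stop. gcd = 7 (last nonzero row E).
So gcd(245, 56) = 7, with Bézout identity 3·245 − 13·56 = 7. Containment (⊇): the Bézout identity exhibits 7 as an element of (245, 56), giving (7) ⊆ (245, 56). Containment (⊆): since 7 | 245 and 7 | 56 (245 = 7·35, 56 = 7·8), every Z-linear combination of 245 and 56 is divisible by 7, so (245, 56) ⊆ (7). Therefore (245, 56) = (7), d = 7.

Final answer: (245, 56) = (7); d = 7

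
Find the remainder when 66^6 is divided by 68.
Use repeated squaring. Binary(6) = 110. Walk through the bits of the exponent 6 left-to-right: at each bit after the leading one, square the running value, then multiply by 66 if the bit is 1 (always reducing mod 68):
  bit 1 = 1 (leading): start with 66.
  bit 2 = 1: square 66^2 = 4356 ≡ 4; bit is 1, so multiply 4·66 = 264 ≡ 60 (mod 68).
  bit 3 = 0: square 60^2 = 3600 ≡ 64 (mod 68).
Final value: 66^6 ≡ 64 (mod 68).

Final answer: 64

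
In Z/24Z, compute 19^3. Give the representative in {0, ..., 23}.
Use repeated squaring. Binary(3) = 11. Walk through the bits of the exponent 3 left-to-right: at each bit after the leading one, square the running value, then multiply by 19 if the bit is 1 (always reducing mod 24):
  bit 1 = 1 (leading): start with 19.
  bit 2 = 1: square 19^2 = 361 ≡ 1; bit is 1, so multiply 1·19 = 19 (mod 24).
Final value: 19^3 ≡ 19 (mod 24).

Final answer: 19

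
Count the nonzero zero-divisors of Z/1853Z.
In Z/1853Z each nonzero element is either a unit (gcd with 1853 is 1) or a zero-divisor (gcd > 1). The number of units is φ(1853): factorise 1853 = 17 · 109, so φ(1853) = (17 − 1) · (109 − 1) = 16 · 108 = 1728. The nonzero elements number 1853 − 1 = 1852. Hence the nonzero zero-divisors number 1852 − 1728 = 124.

Final answer: Z/1853Z has 124 nonzero zero-divisors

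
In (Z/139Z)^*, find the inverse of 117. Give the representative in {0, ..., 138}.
Apply the extended Euclidean algorithm to (139, 117), tracking rows (r, s, t) with s·139 + t·117 = r. Each division r_prev = q·r_cur + r_new produces the new row as (previous row) − q·(current row):
  row A: (139, 1, 0)   [1·139 + 0·117 = 139]
  row B: (117, 0, 1)   [0·139 + 1·117 = 117]
  139 = 1·117 + 22   → row C = row A − 1·row B = (22, 1, −1)   [check: 1·139 − 1·117 = 22]
  117 = 5·22 + 7   → row D = row B − 5·row C = (7, −5, 6)   [check: −5·139 + 6·117 = 7]
  22 = 3·7 + 1   → row E = row C − 3·row D = (1, 16, −19)   [check: 16·139 − 19·117 = 1]
  7 = 7·1 + 0   → remainder 0, stop. gcd = 1 (last nonzero row E).
The gcd is 1, so 117 is invertible mod 139. The last nonzero row gives 16·139 − 19·117 = 1, so t = −19. So 117^(−1) ≡ −19 ≡ 120 (mod 139). Verify: 117 · 120 = 14040 ≡ 1 (mod 139). ✓

Final answer: 117^(−1) ≡ 120 (mod 139)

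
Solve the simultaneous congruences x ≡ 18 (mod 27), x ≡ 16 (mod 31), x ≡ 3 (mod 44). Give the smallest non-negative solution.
x ≡ 31419 (mod 36828); the representative in [0, 36828) is 31419

The moduli 27, 31, 44 are pairwise coprime, so by the CRT there is a unique solution mod 27·31·44 = 36828.
Solve by successive substitution. Start with x ≡ 18 (mod 27).
  Combine with x ≡ 16 (mod 31): write x = 18 + 27·t and require 18 + 27·t ≡ 16 (mod 31), i.e. 27·t ≡ 16 − 18 ≡ 29 (mod 31). Since 27^(−1) ≡ 23 (mod 31), t ≡ 23·29 ≡ 16 (mod 31). So x ≡ 18 + 27·16 = 450 (mod 837).
  Combine with x ≡ 3 (mod 44): write x = 450 + 837·t and require 450 + 837·t ≡ 3 (mod 44), i.e. 837·t ≡ 3 − 450 ≡ 37 (mod 44). Since 837^(−1) ≡ 1 (mod 44) (837 ≡ 1 (mod 44)), t ≡ 1·37 ≡ 37 (mod 44). So x ≡ 450 + 837·37 = 31419 (mod 36828).
Unique solution in [0, 36828): x = 31419.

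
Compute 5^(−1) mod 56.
Apply the extended Euclidean algorithm to (56, 5), tracking rows (r, s, t) with s·56 + t·5 = r. Each division r_prev = q·r_cur + r_new produces the new row as (previous row) − q·(current row):
  row A: (56, 1, 0)   [1·56 + 0·5 = 56]
  row B: (5, 0, 1)   [0·56 + 1·5 = 5]
  56 = 11·5 + 1   → row C = row A − 11·row B = (1, 1, −11)   [check: 1·56 − 11·5 = 1]
  5 = 5·1 + 0   → remainder 0, stop. gcd = 1 (last nonzero row C).
The gcd is 1, so 5 is invertible mod 56. The last nonzero row gives 1·56 − 11·5 = 1, so t = −11. So 5^(−1) ≡ −11 ≡ 45 (mod 56). Verify: 5 · 45 = 225 ≡ 1 (mod 56). ✓

Final answer: 5^(−1) ≡ 45 (mod 56)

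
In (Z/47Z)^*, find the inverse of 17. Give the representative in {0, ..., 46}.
17^(−1) ≡ 36 (mod 47)

Apply the extended Euclidean algorithm to (47, 17), tracking rows (r, s, t) with s·47 + t·17 = r. Each division r_prev = q·r_cur + r_new produces the new row as (previous row) − q·(current row):
  row A: (47, 1, 0)   [1·47 + 0·17 = 47]
  row B: (17, 0, 1)   [0·47 + 1·17 = 17]
  47 = 2·17 + 13   → row C = row A − 2·row B = (13, 1, −2)   [check: 1·47 − 2·17 = 13]
  17 = 1·13 + 4   → row D = row B − 1·row C = (4, −1, 3)   [check: −1·47 + 3·17 = 4]
  13 = 3·4 + 1   → row E = row C − 3·row D = (1, 4, −11)   [check: 4·47 − 11·17 = 1]
  4 = 4·1 + 0   → remainder 0, stop. gcd = 1 (last nonzero row E).
The gcd is 1, so 17 is invertible mod 47. The last nonzero row gives 4·47 − 11·17 = 1, so t = −11. So 17^(−1) ≡ −11 ≡ 36 (mod 47). Verify: 17 · 36 = 612 ≡ 1 (mod 47). ✓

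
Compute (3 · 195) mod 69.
33

Reduce the factors first: 195 ≡ 57 (mod 69), so 3 · 195 ≡ 3 · 57 (mod 69). 3 · 57 = 171. Dividing by 69: 171 = 2·69 + 33. So (3 · 195) mod 69 = 33.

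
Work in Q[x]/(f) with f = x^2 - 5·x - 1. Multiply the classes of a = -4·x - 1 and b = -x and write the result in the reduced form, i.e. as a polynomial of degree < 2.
a · b ≡ 21·x + 4 (mod f(x))

First multiply in Q[x] without reducing: a · b = 4·x^2 + x. Now divide by f(x) = x^2 - 5·x - 1, eliminating the leading term at each step:
  leading term 4·x^2: subtract (4)·f(x) = 4·x^2 - 20·x - 4, leaving 21·x + 4
The degree is now < 2, so this is the remainder. Hence a · b ≡ 21·x + 4 in Q[x]/(f).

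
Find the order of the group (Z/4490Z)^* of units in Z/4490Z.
|(Z/4490Z)^*| = 1792

(Z/4490Z)^* consists of the classes a with gcd(a, 4490) = 1, so its order is φ(4490). φ is multiplicative, with φ(p^e) = p^e − p^(e−1). Factorise 4490 = 2 · 5 · 449. Then
  φ(4490) = (2 − 1) · (5 − 1) · (449 − 1) = 1 · 4 · 448 = 1792.
Thus |(Z/4490Z)^*| = 1792.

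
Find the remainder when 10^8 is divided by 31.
14

Use repeated squaring. Binary(8) = 1000. Walk through the bits of the exponent 8 left-to-right: at each bit after the leading one, square the running value, then multiply by 10 if the bit is 1 (always reducing mod 31):
  bit 1 = 1 (leading): start with 10.
  bit 2 = 0: square 10^2 = 100 ≡ 7 (mod 31).
  bit 3 = 0: square 7^2 = 49 ≡ 18 (mod 31).
  bit 4 = 0: square 18^2 = 324 ≡ 14 (mod 31).
Final value: 10^8 ≡ 14 (mod 31).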